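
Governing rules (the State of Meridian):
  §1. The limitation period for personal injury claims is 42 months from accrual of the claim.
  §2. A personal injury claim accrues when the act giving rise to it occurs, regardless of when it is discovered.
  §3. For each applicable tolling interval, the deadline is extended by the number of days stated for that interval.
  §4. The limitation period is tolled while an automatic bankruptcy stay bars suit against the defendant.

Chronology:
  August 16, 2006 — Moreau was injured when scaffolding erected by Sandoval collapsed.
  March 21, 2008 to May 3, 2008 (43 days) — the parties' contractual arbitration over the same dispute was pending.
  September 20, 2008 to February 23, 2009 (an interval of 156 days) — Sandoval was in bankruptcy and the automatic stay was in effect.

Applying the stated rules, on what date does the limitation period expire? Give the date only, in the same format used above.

The claim accrued on August 16, 2006, when the wrongful act occurred.
Adding the 42 months base period to August 16, 2006 gives a deadline of February 16, 2010, before any tolling.
The automatic bankruptcy stay from September 20, 2008 to February 23, 2009 tolled the period for 156 days, extending the deadline to July 22, 2010.
No stated provision tolls the period for a pending arbitration, so the interval from March 21, 2008 to May 3, 2008 has no effect on the deadline.

July 22, 2010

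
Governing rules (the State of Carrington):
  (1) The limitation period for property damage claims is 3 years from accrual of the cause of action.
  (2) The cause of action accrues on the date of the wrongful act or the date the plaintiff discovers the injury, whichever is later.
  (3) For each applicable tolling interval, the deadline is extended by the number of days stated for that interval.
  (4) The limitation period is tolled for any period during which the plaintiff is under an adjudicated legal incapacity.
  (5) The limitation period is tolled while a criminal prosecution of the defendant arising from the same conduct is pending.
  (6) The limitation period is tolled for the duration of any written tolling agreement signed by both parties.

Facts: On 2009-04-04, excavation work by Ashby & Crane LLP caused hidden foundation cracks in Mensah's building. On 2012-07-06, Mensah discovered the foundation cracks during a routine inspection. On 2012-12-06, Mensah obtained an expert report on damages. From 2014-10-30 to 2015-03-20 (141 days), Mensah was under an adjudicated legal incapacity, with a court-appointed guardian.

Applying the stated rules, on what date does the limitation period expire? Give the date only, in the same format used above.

2015-11-24

The claim accrued on 2012-07-06 — the later of the 2009-04-04 act and the 2012-07-06 discovery.
The untolled deadline — 3 years after 2012-07-06 — is 2015-07-06.
The plaintiff's legal incapacity from 2014-10-30 to 2015-03-20 tolled the period for 141 days, extending the deadline to 2015-11-24.
None of the other events listed affects the running of the period under the stated rules.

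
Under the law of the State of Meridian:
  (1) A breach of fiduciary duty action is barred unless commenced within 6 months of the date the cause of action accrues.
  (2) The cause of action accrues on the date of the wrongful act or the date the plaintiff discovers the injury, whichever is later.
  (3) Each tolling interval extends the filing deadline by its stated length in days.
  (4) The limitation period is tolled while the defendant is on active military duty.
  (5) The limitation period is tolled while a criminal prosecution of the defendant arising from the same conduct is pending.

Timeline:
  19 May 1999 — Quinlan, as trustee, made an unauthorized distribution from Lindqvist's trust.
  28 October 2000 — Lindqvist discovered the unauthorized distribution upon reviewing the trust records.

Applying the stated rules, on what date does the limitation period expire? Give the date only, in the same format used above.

28 April 2001

Taking the later of the act (19 May 1999) and discovery (28 October 2000), the claim accrued on 28 October 2000.
Adding the 6 months base period to 28 October 2000 gives a deadline of 28 April 2001, before any tolling.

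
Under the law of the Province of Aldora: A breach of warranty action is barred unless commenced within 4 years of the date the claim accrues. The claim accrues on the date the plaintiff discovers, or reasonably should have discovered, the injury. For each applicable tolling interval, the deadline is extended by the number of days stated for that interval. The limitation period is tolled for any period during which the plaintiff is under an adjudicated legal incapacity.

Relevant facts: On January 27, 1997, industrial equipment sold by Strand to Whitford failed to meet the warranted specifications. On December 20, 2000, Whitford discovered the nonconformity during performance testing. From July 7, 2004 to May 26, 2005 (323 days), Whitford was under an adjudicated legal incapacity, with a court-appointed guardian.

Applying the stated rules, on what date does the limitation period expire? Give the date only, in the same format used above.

The claim did not accrue until Whitford discovered the injury on December 20, 2000; the January 27, 1997 act date does not start the clock under the stated rule.
4 years from December 20, 2000 is December 20, 2004.
The period was tolled for 323 days by the plaintiff's legal incapacity (July 7, 2004 to May 26, 2005), pushing the deadline to November 8, 2005.

November 8, 2005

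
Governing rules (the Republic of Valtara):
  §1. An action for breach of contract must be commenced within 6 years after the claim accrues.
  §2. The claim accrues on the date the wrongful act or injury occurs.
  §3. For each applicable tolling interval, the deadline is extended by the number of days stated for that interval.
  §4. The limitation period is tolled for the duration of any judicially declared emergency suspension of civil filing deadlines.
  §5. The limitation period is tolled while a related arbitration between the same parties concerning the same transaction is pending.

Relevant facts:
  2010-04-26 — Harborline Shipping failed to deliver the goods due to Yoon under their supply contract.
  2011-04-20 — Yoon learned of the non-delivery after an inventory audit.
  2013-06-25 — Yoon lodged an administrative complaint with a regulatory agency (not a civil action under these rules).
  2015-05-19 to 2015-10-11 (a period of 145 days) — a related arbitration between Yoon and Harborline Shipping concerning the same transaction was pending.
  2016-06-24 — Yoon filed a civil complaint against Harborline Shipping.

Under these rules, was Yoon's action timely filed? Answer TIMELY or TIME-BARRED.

Accrual is governed by the date of the act, so the period began to run on 2010-04-26; the later discovery on 2011-04-20 is irrelevant under the stated rule.
6 years from 2010-04-26 is 2016-04-26.
The pending related arbitration from 2015-05-19 to 2015-10-11 tolled the period for 145 days, extending the deadline to 2016-09-18.
None of the other events listed affects the running of the period under the stated rules.
The 2016-06-24 filing precedes the 2016-09-18 deadline; the claim is timely.

TIMELY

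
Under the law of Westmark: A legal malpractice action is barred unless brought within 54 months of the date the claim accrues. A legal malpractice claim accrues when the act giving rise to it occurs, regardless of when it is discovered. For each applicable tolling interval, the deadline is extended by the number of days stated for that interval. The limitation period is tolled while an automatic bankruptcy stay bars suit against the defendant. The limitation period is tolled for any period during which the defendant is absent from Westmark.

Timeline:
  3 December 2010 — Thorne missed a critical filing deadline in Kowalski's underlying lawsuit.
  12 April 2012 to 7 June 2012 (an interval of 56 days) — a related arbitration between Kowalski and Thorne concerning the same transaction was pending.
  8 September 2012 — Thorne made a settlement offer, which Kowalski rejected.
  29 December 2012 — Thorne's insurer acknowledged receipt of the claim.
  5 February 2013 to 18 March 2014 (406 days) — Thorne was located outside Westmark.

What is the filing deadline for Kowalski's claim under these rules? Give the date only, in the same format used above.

The claim accrued on 3 December 2010, the date of the act.
The untolled deadline — 54 months after 3 December 2010 — is 3 June 2015.
The period was tolled for 406 days by the defendant's absence from the jurisdiction (5 February 2013 to 18 March 2014), pushing the deadline to 13 July 2016.
No stated provision tolls the period for a pending arbitration, so the interval from 12 April 2012 to 7 June 2012 has no effect on the deadline.
The other events in the timeline have no effect on the limitation period under the stated rules.

13 July 2016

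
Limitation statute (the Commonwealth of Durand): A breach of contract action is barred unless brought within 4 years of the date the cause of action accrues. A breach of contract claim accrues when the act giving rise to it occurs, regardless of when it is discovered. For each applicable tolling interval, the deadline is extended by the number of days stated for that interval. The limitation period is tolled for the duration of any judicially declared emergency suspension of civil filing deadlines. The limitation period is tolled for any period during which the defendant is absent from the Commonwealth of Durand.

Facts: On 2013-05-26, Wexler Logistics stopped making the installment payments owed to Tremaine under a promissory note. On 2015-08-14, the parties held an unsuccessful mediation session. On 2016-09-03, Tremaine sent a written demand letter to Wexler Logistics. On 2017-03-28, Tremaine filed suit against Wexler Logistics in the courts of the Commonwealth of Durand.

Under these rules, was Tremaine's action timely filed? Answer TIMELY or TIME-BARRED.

The claim accrued on 2013-05-26, when the wrongful act occurred.
4 years from 2013-05-26 is 2017-05-26.
The other events in the timeline have no effect on the limitation period under the stated rules.
Tremaine filed on 2017-03-28, before the 2017-05-26 deadline, so the action is timely.

TIMELY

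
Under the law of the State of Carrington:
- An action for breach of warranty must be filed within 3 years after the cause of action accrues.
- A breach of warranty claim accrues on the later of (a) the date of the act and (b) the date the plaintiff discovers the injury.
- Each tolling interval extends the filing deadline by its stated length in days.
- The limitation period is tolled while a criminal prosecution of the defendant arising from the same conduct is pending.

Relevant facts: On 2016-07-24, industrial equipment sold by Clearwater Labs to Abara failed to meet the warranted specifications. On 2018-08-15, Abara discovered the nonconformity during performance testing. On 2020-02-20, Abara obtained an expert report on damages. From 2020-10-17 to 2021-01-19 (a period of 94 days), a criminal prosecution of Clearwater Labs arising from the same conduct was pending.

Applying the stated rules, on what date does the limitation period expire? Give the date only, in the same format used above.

2021-11-17

The claim accrued on 2018-08-15 — the later of the 2016-07-24 act and the 2018-08-15 discovery.
The untolled deadline — 3 years after 2018-08-15 — is 2021-08-15.
Because the pending criminal prosecution ran from 2020-10-17 to 2021-01-19, the deadline is extended by 94 days to 2021-11-17.
The other events in the timeline have no effect on the limitation period under the stated rules.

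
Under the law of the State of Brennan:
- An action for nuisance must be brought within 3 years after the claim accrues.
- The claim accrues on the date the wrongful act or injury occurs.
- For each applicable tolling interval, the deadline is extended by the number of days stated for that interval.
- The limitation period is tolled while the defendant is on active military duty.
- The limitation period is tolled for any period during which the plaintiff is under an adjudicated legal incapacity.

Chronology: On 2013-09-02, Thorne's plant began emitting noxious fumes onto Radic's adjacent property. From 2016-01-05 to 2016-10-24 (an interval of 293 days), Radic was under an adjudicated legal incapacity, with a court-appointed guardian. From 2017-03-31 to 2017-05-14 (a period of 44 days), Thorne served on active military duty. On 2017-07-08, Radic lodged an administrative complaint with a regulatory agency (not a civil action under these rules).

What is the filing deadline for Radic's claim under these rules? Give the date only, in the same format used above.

The limitation period began to run on 2013-09-02.
The untolled deadline — 3 years after 2013-09-02 — is 2016-09-02.
The plaintiff's legal incapacity from 2016-01-05 to 2016-10-24 tolled the period for 293 days, extending the deadline to 2017-06-22.
The defendant's active military service from 2017-03-31 to 2017-05-14 tolled the period for 44 days, extending the deadline to 2017-08-05.
None of the other events listed affects the running of the period under the stated rules.

2017-08-05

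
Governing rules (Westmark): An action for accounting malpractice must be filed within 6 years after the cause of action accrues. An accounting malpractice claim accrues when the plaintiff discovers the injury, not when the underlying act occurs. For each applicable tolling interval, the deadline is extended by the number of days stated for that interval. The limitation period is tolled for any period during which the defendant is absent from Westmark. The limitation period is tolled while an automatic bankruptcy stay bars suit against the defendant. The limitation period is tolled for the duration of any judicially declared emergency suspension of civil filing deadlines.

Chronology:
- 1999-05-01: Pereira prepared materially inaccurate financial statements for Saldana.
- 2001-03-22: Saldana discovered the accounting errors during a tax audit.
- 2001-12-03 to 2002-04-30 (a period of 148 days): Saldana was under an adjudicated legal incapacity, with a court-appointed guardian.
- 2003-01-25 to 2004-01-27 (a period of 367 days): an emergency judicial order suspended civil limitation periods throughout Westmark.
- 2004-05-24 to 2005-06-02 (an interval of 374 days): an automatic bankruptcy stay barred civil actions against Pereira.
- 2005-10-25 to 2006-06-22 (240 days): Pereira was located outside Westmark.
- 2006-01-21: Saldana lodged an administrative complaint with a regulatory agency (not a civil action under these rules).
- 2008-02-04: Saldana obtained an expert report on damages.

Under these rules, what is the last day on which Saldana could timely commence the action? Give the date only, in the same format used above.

Accrual is tied to discovery, so the period began on 2001-03-22 rather than on 1999-05-01 when the act occurred.
6 years from 2001-03-22 is 2007-03-22.
Because the emergency suspension of filing deadlines ran from 2003-01-25 to 2004-01-27, the deadline is extended by 367 days to 2008-03-23.
The period was tolled for 374 days by the automatic bankruptcy stay (2004-05-24 to 2005-06-02), pushing the deadline to 2009-04-01.
The defendant's absence from the jurisdiction from 2005-10-25 to 2006-06-22 tolled the period for 240 days, extending the deadline to 2009-11-27.
No stated provision tolls the period for the plaintiff's incapacity, so the interval from 2001-12-03 to 2002-04-30 has no effect on the deadline.
The other events in the timeline have no effect on the limitation period under the stated rules.

2009-11-27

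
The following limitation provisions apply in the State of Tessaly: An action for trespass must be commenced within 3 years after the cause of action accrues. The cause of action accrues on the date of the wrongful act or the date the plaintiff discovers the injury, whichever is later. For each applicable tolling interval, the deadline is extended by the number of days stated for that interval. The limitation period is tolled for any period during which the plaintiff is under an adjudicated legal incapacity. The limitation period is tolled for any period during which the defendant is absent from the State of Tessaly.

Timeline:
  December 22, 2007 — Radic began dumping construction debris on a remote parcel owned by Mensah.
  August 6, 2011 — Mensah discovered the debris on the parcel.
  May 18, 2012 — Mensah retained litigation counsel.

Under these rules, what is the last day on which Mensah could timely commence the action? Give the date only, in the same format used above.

August 6, 2014

Because discovery on August 6, 2011 post-dates the December 22, 2007 act, accrual under the later-of rule falls on August 6, 2011.
The untolled deadline — 3 years after August 6, 2011 — is August 6, 2014.
The other events in the timeline have no effect on the limitation period under the stated rules.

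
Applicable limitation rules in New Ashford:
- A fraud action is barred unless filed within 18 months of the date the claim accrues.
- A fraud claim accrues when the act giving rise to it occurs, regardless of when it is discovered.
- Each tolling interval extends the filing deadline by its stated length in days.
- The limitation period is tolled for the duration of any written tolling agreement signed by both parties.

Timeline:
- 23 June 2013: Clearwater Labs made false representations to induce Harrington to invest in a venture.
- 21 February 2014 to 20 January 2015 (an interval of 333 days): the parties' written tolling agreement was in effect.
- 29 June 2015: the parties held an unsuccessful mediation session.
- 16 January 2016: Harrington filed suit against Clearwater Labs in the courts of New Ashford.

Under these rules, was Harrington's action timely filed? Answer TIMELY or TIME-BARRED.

The claim accrued on 23 June 2013, when the wrongful act occurred.
18 months from 23 June 2013 is 23 December 2014.
Because the written tolling agreement ran from 21 February 2014 to 20 January 2015, the deadline is extended by 333 days to 21 November 2015.
None of the other events listed affects the running of the period under the stated rules.
Filing on 16 January 2016 missed the 21 November 2015 deadline — the action is time-barred.

TIME-BARRED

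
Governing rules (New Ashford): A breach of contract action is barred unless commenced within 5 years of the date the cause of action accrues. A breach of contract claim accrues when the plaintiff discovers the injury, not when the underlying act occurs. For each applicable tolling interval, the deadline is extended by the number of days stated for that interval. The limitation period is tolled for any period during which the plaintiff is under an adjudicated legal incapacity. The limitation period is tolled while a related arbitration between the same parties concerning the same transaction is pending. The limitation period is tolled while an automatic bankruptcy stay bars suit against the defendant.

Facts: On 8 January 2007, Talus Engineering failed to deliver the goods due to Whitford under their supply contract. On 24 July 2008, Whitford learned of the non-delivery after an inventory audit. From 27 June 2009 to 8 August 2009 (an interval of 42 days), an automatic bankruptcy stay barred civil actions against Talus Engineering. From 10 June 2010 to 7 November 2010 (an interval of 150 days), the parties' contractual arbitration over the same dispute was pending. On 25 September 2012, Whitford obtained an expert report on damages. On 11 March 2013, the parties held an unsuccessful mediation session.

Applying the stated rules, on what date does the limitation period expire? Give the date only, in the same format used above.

The claim did not accrue until Whitford discovered the injury on 24 July 2008; the 8 January 2007 act date does not start the clock under the stated rule.
5 years from 24 July 2008 is 24 July 2013.
The period was tolled for 42 days by the automatic bankruptcy stay (27 June 2009 to 8 August 2009), pushing the deadline to 4 September 2013.
Because the pending related arbitration ran from 10 June 2010 to 7 November 2010, the deadline is extended by 150 days to 1 February 2014.
Nothing else in the chronology tolls or restarts the period.

1 February 2014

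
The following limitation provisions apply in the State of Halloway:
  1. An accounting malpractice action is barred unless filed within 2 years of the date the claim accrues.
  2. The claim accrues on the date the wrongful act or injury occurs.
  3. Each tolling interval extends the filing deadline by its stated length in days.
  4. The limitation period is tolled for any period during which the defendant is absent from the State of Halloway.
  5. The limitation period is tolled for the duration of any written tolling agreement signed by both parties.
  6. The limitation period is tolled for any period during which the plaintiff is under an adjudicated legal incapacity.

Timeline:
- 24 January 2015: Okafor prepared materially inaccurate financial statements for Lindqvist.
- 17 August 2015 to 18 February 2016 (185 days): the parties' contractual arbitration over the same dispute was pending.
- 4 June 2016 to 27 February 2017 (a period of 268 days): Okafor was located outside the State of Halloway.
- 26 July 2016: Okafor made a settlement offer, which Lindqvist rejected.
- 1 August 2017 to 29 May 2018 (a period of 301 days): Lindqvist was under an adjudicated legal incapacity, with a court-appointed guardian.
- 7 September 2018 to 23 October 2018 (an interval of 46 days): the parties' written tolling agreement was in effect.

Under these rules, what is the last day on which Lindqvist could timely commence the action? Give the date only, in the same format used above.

16 August 2018

The claim accrued on 24 January 2015, the date of the act.
2 years from 24 January 2015 is 24 January 2017.
The period was tolled for 268 days by the defendant's absence from the jurisdiction (4 June 2016 to 27 February 2017), pushing the deadline to 19 October 2017.
The period was tolled for 301 days by the plaintiff's legal incapacity (1 August 2017 to 29 May 2018), pushing the deadline to 16 August 2018.
The written tolling agreement starting 7 September 2018 came too late — the period had run on 16 August 2018 — and so does not extend the deadline.
No stated provision tolls the period for a pending arbitration, so the interval from 17 August 2015 to 18 February 2016 has no effect on the deadline.
Nothing else in the chronology tolls or restarts the period.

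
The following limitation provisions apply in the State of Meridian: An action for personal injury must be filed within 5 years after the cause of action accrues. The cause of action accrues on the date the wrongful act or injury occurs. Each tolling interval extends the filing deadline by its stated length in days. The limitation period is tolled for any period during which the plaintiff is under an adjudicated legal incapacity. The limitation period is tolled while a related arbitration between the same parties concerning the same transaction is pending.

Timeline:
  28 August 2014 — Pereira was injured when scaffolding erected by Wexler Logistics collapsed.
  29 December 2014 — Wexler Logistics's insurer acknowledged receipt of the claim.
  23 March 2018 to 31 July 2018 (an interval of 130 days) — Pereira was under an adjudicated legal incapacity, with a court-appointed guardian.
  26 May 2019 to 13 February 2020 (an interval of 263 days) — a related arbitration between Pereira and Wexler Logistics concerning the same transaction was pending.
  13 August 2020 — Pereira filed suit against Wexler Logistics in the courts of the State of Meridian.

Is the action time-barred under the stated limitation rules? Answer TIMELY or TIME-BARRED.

The limitation period began to run on 28 August 2014.
The untolled deadline — 5 years after 28 August 2014 — is 28 August 2019.
Because the plaintiff's legal incapacity ran from 23 March 2018 to 31 July 2018, the deadline is extended by 130 days to 5 January 2020.
Because the pending related arbitration ran from 26 May 2019 to 13 February 2020, the deadline is extended by 263 days to 24 September 2020.
The other events in the timeline have no effect on the limitation period under the stated rules.
Filing on 13 August 2020 beat the 24 September 2020 deadline — the action is timely.

TIMELY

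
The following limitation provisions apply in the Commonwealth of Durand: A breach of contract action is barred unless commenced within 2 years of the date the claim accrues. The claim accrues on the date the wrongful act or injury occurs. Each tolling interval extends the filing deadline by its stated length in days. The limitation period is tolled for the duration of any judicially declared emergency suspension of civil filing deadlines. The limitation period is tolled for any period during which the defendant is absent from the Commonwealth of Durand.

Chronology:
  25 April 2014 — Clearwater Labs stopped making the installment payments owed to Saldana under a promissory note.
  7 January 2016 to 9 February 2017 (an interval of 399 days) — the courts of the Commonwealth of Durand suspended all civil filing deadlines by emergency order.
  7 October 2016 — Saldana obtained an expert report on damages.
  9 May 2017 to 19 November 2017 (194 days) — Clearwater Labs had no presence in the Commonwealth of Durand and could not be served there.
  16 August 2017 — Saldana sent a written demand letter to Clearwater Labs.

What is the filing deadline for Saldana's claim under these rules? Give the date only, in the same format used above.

9 December 2017

The claim accrued on 25 April 2014, the date of the act.
Adding the 2 years base period to 25 April 2014 gives a deadline of 25 April 2016, before any tolling.
The emergency suspension of filing deadlines from 7 January 2016 to 9 February 2017 tolled the period for 399 days, extending the deadline to 29 May 2017.
Because the defendant's absence from the jurisdiction ran from 9 May 2017 to 19 November 2017, the deadline is extended by 194 days to 9 December 2017.
The other events in the timeline have no effect on the limitation period under the stated rules.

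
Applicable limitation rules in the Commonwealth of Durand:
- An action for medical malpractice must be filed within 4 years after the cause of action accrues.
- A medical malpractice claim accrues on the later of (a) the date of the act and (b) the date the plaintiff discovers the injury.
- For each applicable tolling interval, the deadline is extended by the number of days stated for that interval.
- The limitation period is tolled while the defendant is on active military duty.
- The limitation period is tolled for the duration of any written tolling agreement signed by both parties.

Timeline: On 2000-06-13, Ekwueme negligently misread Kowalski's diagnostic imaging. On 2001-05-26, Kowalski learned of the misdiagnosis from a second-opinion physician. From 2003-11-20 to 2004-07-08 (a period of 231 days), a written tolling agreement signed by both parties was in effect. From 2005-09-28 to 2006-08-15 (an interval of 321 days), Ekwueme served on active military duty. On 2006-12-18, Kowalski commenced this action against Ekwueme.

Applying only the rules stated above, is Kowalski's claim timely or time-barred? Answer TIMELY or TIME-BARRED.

Because discovery on 2001-05-26 post-dates the 2000-06-13 act, accrual under the later-of rule falls on 2001-05-26.
Adding the 4 years base period to 2001-05-26 gives a deadline of 2005-05-26, before any tolling.
Because the written tolling agreement ran from 2003-11-20 to 2004-07-08, the deadline is extended by 231 days to 2006-01-12.
Because the defendant's active military service ran from 2005-09-28 to 2006-08-15, the deadline is extended by 321 days to 2006-11-29.
The 2006-12-18 filing falls after the 2006-11-29 deadline; the claim is time-barred.

TIME-BARRED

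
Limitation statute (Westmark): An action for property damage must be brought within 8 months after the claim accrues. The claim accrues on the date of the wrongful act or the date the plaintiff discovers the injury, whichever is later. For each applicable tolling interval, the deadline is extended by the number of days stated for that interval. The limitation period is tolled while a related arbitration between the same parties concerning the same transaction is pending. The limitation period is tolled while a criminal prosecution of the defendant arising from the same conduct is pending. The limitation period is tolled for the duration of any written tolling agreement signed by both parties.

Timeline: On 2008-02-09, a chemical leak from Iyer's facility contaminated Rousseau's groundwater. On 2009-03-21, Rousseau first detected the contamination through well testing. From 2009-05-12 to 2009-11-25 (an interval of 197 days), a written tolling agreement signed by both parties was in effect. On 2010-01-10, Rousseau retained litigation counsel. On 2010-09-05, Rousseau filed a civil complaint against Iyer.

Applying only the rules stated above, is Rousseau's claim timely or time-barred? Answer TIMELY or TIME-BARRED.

TIME-BARRED

The claim accrued on 2009-03-21 — the later of the 2008-02-09 act and the 2009-03-21 discovery.
Adding the 8 months base period to 2009-03-21 gives a deadline of 2009-11-21, before any tolling.
The written tolling agreement from 2009-05-12 to 2009-11-25 tolled the period for 197 days, extending the deadline to 2010-06-06.
None of the other events listed affects the running of the period under the stated rules.
Filing on 2010-09-05 missed the 2010-06-06 deadline — the action is time-barred.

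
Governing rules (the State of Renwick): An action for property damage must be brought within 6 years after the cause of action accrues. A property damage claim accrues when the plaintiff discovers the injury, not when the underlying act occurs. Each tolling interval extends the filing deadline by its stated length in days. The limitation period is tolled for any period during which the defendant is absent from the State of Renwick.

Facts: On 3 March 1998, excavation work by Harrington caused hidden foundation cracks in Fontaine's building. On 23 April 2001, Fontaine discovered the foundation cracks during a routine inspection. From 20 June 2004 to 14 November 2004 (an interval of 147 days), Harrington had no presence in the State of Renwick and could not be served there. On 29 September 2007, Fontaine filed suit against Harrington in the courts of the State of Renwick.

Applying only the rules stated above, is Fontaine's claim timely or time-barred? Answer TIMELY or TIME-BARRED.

The claim did not accrue until Fontaine discovered the injury on 23 April 2001; the 3 March 1998 act date does not start the clock under the stated rule.
The untolled deadline — 6 years after 23 April 2001 — is 23 April 2007.
The period was tolled for 147 days by the defendant's absence from the jurisdiction (20 June 2004 to 14 November 2004), pushing the deadline to 17 September 2007.
The 29 September 2007 filing falls after the 17 September 2007 deadline; the claim is time-barred.

TIME-BARRED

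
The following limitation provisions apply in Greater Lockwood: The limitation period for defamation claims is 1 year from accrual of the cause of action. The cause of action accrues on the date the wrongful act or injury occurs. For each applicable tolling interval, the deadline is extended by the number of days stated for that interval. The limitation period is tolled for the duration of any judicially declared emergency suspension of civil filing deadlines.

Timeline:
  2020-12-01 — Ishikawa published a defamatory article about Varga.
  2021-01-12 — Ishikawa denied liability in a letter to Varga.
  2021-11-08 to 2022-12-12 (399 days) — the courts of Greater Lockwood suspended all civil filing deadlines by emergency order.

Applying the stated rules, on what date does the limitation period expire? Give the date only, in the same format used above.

The limitation period began to run on 2020-12-01.
The untolled deadline — 1 year after 2020-12-01 — is 2021-12-01.
The emergency suspension of filing deadlines from 2021-11-08 to 2022-12-12 tolled the period for 399 days, extending the deadline to 2023-01-04.
None of the other events listed affects the running of the period under the stated rules.

2023-01-04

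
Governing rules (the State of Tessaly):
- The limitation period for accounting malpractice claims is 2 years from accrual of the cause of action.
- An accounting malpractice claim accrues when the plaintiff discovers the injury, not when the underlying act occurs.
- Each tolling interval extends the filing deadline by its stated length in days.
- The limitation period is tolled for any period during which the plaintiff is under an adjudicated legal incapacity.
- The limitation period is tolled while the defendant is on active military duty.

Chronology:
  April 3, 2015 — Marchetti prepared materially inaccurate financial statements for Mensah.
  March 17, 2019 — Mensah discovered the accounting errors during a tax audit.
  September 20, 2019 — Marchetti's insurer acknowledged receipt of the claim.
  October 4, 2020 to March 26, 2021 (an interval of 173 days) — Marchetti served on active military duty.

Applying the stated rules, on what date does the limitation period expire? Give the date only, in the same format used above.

September 6, 2021

The claim did not accrue until Mensah discovered the injury on March 17, 2019; the April 3, 2015 act date does not start the clock under the stated rule.
Adding the 2 years base period to March 17, 2019 gives a deadline of March 17, 2021, before any tolling.
The period was tolled for 173 days by the defendant's active military service (October 4, 2020 to March 26, 2021), pushing the deadline to September 6, 2021.
The other events in the timeline have no effect on the limitation period under the stated rules.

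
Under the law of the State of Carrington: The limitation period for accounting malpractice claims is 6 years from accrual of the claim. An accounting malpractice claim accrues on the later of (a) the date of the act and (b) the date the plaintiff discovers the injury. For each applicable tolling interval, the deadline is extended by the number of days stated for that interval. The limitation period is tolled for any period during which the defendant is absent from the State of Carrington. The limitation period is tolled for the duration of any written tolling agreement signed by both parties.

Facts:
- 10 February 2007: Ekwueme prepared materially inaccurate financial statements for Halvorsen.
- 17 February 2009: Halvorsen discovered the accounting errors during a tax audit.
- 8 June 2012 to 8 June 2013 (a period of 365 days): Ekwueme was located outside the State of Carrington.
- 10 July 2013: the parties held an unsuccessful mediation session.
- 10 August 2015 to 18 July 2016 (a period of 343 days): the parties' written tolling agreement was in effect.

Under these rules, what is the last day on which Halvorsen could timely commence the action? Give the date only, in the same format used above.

Taking the later of the act (10 February 2007) and discovery (17 February 2009), the claim accrued on 17 February 2009.
Adding the 6 years base period to 17 February 2009 gives a deadline of 17 February 2015, before any tolling.
The defendant's absence from the jurisdiction from 8 June 2012 to 8 June 2013 tolled the period for 365 days, extending the deadline to 17 February 2016.
The written tolling agreement from 10 August 2015 to 18 July 2016 tolled the period for 343 days, extending the deadline to 25 January 2017.
Nothing else in the chronology tolls or restarts the period.

25 January 2017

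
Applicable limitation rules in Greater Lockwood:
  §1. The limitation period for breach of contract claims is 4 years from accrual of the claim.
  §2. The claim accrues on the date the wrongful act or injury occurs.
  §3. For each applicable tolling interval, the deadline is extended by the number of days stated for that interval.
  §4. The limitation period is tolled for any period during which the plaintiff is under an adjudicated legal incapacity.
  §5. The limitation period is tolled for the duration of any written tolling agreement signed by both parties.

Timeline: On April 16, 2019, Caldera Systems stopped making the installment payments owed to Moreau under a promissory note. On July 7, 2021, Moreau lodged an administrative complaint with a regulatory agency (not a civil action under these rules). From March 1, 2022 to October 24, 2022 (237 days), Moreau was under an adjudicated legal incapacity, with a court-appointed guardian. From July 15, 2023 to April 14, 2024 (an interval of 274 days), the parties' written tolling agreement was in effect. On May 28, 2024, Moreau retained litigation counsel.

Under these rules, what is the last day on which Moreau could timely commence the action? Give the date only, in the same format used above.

September 8, 2024

The limitation period began to run on April 16, 2019.
4 years from April 16, 2019 is April 16, 2023.
The period was tolled for 237 days by the plaintiff's legal incapacity (March 1, 2022 to October 24, 2022), pushing the deadline to December 9, 2023.
The written tolling agreement from July 15, 2023 to April 14, 2024 tolled the period for 274 days, extending the deadline to September 8, 2024.
Nothing else in the chronology tolls or restarts the period.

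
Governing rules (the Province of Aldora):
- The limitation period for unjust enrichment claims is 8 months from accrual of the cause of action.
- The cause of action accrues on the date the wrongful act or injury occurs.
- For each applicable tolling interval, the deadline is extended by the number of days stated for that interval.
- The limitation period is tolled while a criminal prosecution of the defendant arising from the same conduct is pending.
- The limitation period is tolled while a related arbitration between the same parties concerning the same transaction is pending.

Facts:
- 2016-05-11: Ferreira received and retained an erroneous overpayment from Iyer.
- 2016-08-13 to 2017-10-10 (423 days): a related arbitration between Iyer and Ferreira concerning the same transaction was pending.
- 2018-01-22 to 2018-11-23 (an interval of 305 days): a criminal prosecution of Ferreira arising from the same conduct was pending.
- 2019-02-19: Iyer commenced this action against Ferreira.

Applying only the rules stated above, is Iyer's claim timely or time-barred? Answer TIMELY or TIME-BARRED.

The cause of action accrued on 2016-05-11, the date of the act.
The untolled deadline — 8 months after 2016-05-11 — is 2017-01-11.
Because the pending related arbitration ran from 2016-08-13 to 2017-10-10, the deadline is extended by 423 days to 2018-03-10.
The pending criminal prosecution from 2018-01-22 to 2018-11-23 tolled the period for 305 days, extending the deadline to 2019-01-09.
The 2019-02-19 filing falls after the 2019-01-09 deadline; the claim is time-barred.

TIME-BARRED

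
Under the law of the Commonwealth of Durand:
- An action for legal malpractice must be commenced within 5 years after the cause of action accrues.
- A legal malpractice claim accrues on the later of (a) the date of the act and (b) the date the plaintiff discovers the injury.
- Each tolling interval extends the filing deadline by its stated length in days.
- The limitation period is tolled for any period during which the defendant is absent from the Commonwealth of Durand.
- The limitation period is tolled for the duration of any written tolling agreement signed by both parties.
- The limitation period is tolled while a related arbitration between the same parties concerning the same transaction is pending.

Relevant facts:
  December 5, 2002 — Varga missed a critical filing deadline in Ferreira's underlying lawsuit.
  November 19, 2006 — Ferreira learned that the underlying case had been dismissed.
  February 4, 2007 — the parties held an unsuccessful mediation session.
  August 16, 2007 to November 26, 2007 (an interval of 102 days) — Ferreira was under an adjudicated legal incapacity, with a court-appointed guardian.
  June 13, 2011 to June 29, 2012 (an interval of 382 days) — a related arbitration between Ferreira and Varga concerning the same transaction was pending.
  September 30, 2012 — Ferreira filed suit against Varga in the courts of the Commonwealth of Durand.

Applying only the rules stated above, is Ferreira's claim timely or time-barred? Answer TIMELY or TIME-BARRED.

Because discovery on November 19, 2006 post-dates the December 5, 2002 act, accrual under the later-of rule falls on November 19, 2006.
The untolled deadline — 5 years after November 19, 2006 — is November 19, 2011.
Because the pending related arbitration ran from June 13, 2011 to June 29, 2012, the deadline is extended by 382 days to December 5, 2012.
Although the plaintiff's incapacity ran from August 16, 2007 to November 26, 2007, the stated rules do not make that a tolling event, so it is disregarded.
Nothing else in the chronology tolls or restarts the period.
The September 30, 2012 filing precedes the December 5, 2012 deadline; the claim is timely.

TIMELY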